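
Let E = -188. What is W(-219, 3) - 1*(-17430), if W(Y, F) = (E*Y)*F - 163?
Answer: 140783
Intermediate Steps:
W(Y, F) = -163 - 188*F*Y (W(Y, F) = (-188*Y)*F - 163 = -188*F*Y - 163 = -163 - 188*F*Y)
W(-219, 3) - 1*(-17430) = (-163 - 188*3*(-219)) - 1*(-17430) = (-163 + 123516) + 17430 = 123353 + 17430 = 140783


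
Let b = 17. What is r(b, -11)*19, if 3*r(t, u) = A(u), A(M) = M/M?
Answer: 19/3 ≈ 6.3333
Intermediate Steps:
A(M) = 1
r(t, u) = 1/3 (r(t, u) = (1/3)*1 = 1/3)
r(b, -11)*19 = (1/3)*19 = 19/3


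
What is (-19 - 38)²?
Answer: 3249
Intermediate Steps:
(-19 - 38)² = (-57)² = 3249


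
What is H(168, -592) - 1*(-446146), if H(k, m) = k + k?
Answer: 446482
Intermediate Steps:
H(k, m) = 2*k
H(168, -592) - 1*(-446146) = 2*168 - 1*(-446146) = 336 + 446146 = 446482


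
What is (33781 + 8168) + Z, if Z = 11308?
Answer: 53257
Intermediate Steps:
(33781 + 8168) + Z = (33781 + 8168) + 11308 = 41949 + 11308 = 53257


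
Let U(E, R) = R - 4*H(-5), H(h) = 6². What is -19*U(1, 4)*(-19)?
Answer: -50540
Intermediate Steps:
H(h) = 36
U(E, R) = -144 + R (U(E, R) = R - 4*36 = R - 144 = -144 + R)
-19*U(1, 4)*(-19) = -19*(-144 + 4)*(-19) = -19*(-140)*(-19) = 2660*(-19) = -50540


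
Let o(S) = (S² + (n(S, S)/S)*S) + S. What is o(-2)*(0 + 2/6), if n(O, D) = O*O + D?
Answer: 4/3 ≈ 1.3333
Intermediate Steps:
n(O, D) = D + O² (n(O, D) = O² + D = D + O²)
o(S) = 2*S + 2*S² (o(S) = (S² + ((S + S²)/S)*S) + S = (S² + (S + S²)) + S = (S + 2*S²) + S = 2*S + 2*S²)
o(-2)*(0 + 2/6) = (2*(-2)*(1 - 2))*(0 + 2/6) = (2*(-2)*(-1))*(0 + 2*(⅙)) = 4*(0 + ⅓) = 4*(⅓) = 4/3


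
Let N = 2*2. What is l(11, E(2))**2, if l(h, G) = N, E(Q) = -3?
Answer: 16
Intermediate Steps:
N = 4
l(h, G) = 4
l(11, E(2))**2 = 4**2 = 16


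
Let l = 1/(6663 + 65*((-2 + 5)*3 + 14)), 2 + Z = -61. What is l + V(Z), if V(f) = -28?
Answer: -228423/8158 ≈ -28.000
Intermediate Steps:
Z = -63 (Z = -2 - 61 = -63)
l = 1/8158 (l = 1/(6663 + 65*(3*3 + 14)) = 1/(6663 + 65*(9 + 14)) = 1/(6663 + 65*23) = 1/(6663 + 1495) = 1/8158 ≈ 0.00012258)
l + V(Z) = 1/8158 - 28 = -228423/8158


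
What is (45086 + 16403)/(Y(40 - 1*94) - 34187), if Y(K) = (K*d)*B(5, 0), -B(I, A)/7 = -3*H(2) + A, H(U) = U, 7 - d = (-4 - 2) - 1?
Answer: -61489/65939 ≈ -0.93251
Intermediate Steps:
d = 14 (d = 7 - ((-4 - 2) - 1) = 7 - (-6 - 1) = 7 - 1*(-7) = 7 + 7 = 14)
B(I, A) = 42 - 7*A (B(I, A) = -7*(-3*2 + A) = -7*(-6 + A) = 42 - 7*A)
Y(K) = 588*K (Y(K) = (K*14)*(42 - 7*0) = (14*K)*(42 + 0) = (14*K)*42 = 588*K)
(45086 + 16403)/(Y(40 - 1*94) - 34187) = (45086 + 16403)/(588*(40 - 1*94) - 34187) = 61489/(588*(40 - 94) - 34187) = 61489/(588*(-54) - 34187) = 61489/(-31752 - 34187) = 61489/(-65939) = 61489*(-1/65939) = -61489/65939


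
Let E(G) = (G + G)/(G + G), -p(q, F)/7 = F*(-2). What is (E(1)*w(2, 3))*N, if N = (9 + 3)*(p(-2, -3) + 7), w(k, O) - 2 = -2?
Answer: 0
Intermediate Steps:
p(q, F) = 14*F (p(q, F) = -7*F*(-2) = -(-14)*F = 14*F)
w(k, O) = 0 (w(k, O) = 2 - 2 = 0)
E(G) = 1 (E(G) = (2*G)/((2*G)) = (2*G)*(1/(2*G)) = 1)
N = -420 (N = (9 + 3)*(14*(-3) + 7) = 12*(-42 + 7) = 12*(-35) = -420)
(E(1)*w(2, 3))*N = (1*0)*(-420) = 0*(-420) = 0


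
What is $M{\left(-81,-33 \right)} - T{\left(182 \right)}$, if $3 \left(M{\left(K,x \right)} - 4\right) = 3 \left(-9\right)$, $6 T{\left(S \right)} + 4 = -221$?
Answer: $\frac{65}{2} \approx 32.5$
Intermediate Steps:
$T{\left(S \right)} = - \frac{75}{2}$ ($T{\left(S \right)} = - \frac{2}{3} + \frac{1}{6} \left(-221\right) = - \frac{2}{3} - \frac{221}{6} = - \frac{75}{2}$)
$M{\left(K,x \right)} = -5$ ($M{\left(K,x \right)} = 4 + \frac{3 \left(-9\right)}{3} = 4 + \frac{1}{3} \left(-27\right) = 4 - 9 = -5$)
$M{\left(-81,-33 \right)} - T{\left(182 \right)} = -5 - - \frac{75}{2} = -5 + \frac{75}{2} = \frac{65}{2}$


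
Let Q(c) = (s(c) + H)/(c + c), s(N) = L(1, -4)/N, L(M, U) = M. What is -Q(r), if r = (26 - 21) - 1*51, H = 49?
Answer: 2253/4232 ≈ 0.53237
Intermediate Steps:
s(N) = 1/N
r = -46 (r = 5 - 51 = -46)
Q(c) = (49 + 1/c)/(2*c) (Q(c) = (1/c + 49)/(c + c) = (49 + 1/c)/((2*c)) = (49 + 1/c)*(1/(2*c)) = (49 + 1/c)/(2*c))
-Q(r) = -(1 + 49*(-46))/(2*(-46)²) = -(1 - 2254)/(2*2116) = -(-2253)/(2*2116) = -1*(-2253/4232) = 2253/4232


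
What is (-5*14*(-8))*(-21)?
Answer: -11760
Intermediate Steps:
(-5*14*(-8))*(-21) = -70*(-8)*(-21) = 560*(-21) = -11760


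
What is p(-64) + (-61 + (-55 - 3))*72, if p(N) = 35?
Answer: -8533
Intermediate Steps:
p(-64) + (-61 + (-55 - 3))*72 = 35 + (-61 + (-55 - 3))*72 = 35 + (-61 - 58)*72 = 35 - 119*72 = 35 - 8568 = -8533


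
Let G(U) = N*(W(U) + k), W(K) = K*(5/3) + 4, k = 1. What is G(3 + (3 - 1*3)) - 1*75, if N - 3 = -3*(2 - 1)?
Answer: -75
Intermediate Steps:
N = 0 (N = 3 - 3*(2 - 1) = 3 - 3*1 = 3 - 3 = 0)
W(K) = 4 + 5*K/3 (W(K) = K*(5*(1/3)) + 4 = K*(5/3) + 4 = 5*K/3 + 4 = 4 + 5*K/3)
G(U) = 0 (G(U) = 0*((4 + 5*U/3) + 1) = 0*(5 + 5*U/3) = 0)
G(3 + (3 - 1*3)) - 1*75 = 0 - 1*75 = 0 - 75 = -75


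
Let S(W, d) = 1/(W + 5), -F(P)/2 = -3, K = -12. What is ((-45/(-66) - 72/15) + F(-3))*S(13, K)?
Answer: 23/220 ≈ 0.10455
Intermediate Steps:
F(P) = 6 (F(P) = -2*(-3) = 6)
S(W, d) = 1/(5 + W)
((-45/(-66) - 72/15) + F(-3))*S(13, K) = ((-45/(-66) - 72/15) + 6)/(5 + 13) = ((-45*(-1/66) - 72*1/15) + 6)/18 = ((15/22 - 24/5) + 6)*(1/18) = (-453/110 + 6)*(1/18) = (207/110)*(1/18) = 23/220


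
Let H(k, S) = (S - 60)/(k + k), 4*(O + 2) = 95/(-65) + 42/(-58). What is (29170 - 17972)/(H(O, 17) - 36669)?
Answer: -21500160/70388269 ≈ -0.30545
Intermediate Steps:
O = -960/377 (O = -2 + (95/(-65) + 42/(-58))/4 = -2 + (95*(-1/65) + 42*(-1/58))/4 = -2 + (-19/13 - 21/29)/4 = -2 + (¼)*(-824/377) = -2 - 206/377 = -960/377 ≈ -2.5464)
H(k, S) = (-60 + S)/(2*k) (H(k, S) = (-60 + S)/((2*k)) = (-60 + S)*(1/(2*k)) = (-60 + S)/(2*k))
(29170 - 17972)/(H(O, 17) - 36669) = (29170 - 17972)/((-60 + 17)/(2*(-960/377)) - 36669) = 11198/((½)*(-377/960)*(-43) - 36669) = 11198/(16211/1920 - 36669) = 11198/(-70388269/1920) = 11198*(-1920/70388269) = -21500160/70388269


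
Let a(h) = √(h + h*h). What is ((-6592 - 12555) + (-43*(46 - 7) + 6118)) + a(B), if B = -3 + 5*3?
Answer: -14706 + 2*√39 ≈ -14694.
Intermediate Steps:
B = 12 (B = -3 + 15 = 12)
a(h) = √(h + h²)
((-6592 - 12555) + (-43*(46 - 7) + 6118)) + a(B) = ((-6592 - 12555) + (-43*(46 - 7) + 6118)) + √(12*(1 + 12)) = (-19147 + (-43*39 + 6118)) + √(12*13) = (-19147 + (-1677 + 6118)) + √156 = (-19147 + 4441) + 2*√39 = -14706 + 2*√39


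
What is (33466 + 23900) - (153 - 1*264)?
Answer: 57477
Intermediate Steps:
(33466 + 23900) - (153 - 1*264) = 57366 - (153 - 264) = 57366 - 1*(-111) = 57366 + 111 = 57477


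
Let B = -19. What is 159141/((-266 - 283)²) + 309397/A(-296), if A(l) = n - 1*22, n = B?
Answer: -31082013472/4119147 ≈ -7545.7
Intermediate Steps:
n = -19
A(l) = -41 (A(l) = -19 - 1*22 = -19 - 22 = -41)
159141/((-266 - 283)²) + 309397/A(-296) = 159141/((-266 - 283)²) + 309397/(-41) = 159141/((-549)²) + 309397*(-1/41) = 159141/301401 - 309397/41 = 159141*(1/301401) - 309397/41 = 53047/100467 - 309397/41 = -31082013472/4119147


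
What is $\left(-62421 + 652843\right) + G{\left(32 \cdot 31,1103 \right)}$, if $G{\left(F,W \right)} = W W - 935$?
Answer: $1806096$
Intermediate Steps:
$G{\left(F,W \right)} = -935 + W^{2}$ ($G{\left(F,W \right)} = W^{2} - 935 = -935 + W^{2}$)
$\left(-62421 + 652843\right) + G{\left(32 \cdot 31,1103 \right)} = \left(-62421 + 652843\right) - \left(935 - 1103^{2}\right) = 590422 + \left(-935 + 1216609\right) = 590422 + 1215674 = 1806096$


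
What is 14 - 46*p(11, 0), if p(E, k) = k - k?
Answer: 14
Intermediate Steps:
p(E, k) = 0
14 - 46*p(11, 0) = 14 - 46*0 = 14 + 0 = 14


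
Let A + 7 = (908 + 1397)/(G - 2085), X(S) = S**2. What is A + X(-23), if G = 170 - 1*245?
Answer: 225043/432 ≈ 520.93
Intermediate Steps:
G = -75 (G = 170 - 245 = -75)
A = -3485/432 (A = -7 + (908 + 1397)/(-75 - 2085) = -7 + 2305/(-2160) = -7 + 2305*(-1/2160) = -7 - 461/432 = -3485/432 ≈ -8.0671)
A + X(-23) = -3485/432 + (-23)**2 = -3485/432 + 529 = 225043/432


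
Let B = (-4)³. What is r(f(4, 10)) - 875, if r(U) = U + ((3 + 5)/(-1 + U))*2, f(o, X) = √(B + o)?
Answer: -53391/61 + 90*I*√15/61 ≈ -875.26 + 5.7142*I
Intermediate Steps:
B = -64
f(o, X) = √(-64 + o)
r(U) = U + 16/(-1 + U) (r(U) = U + (8/(-1 + U))*2 = U + 16/(-1 + U))
r(f(4, 10)) - 875 = (16 + (√(-64 + 4))² - √(-64 + 4))/(-1 + √(-64 + 4)) - 875 = (16 + (√(-60))² - √(-60))/(-1 + √(-60)) - 875 = (16 + (2*I*√15)² - 2*I*√15)/(-1 + 2*I*√15) - 875 = (16 - 60 - 2*I*√15)/(-1 + 2*I*√15) - 875 = (-44 - 2*I*√15)/(-1 + 2*I*√15) - 875 = -875 + (-44 - 2*I*√15)/(-1 + 2*I*√15)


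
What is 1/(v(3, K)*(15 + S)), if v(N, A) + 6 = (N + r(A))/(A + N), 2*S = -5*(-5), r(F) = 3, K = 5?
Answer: -8/1155 ≈ -0.0069264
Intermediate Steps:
S = 25/2 (S = (-5*(-5))/2 = (½)*25 = 25/2 ≈ 12.500)
v(N, A) = -6 + (3 + N)/(A + N) (v(N, A) = -6 + (N + 3)/(A + N) = -6 + (3 + N)/(A + N))
1/(v(3, K)*(15 + S)) = 1/(((3 - 6*5 - 5*3)/(5 + 3))*(15 + 25/2)) = 1/(((3 - 30 - 15)/8)*(55/2)) = 1/(((⅛)*(-42))*(55/2)) = 1/(-21/4*55/2) = 1/(-1155/8) = -8/1155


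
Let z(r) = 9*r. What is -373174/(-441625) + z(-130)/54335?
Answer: 3951941608/4799138875 ≈ 0.82347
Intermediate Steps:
-373174/(-441625) + z(-130)/54335 = -373174/(-441625) + (9*(-130))/54335 = -373174*(-1/441625) - 1170*1/54335 = 373174/441625 - 234/10867 = 3951941608/4799138875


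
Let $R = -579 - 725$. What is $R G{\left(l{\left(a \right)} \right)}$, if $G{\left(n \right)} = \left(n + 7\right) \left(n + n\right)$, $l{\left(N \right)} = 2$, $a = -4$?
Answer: $-46944$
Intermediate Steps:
$R = -1304$ ($R = -579 - 725 = -1304$)
$G{\left(n \right)} = 2 n \left(7 + n\right)$ ($G{\left(n \right)} = \left(7 + n\right) 2 n = 2 n \left(7 + n\right)$)
$R G{\left(l{\left(a \right)} \right)} = - 1304 \cdot 2 \cdot 2 \left(7 + 2\right) = - 1304 \cdot 2 \cdot 2 \cdot 9 = \left(-1304\right) 36 = -46944$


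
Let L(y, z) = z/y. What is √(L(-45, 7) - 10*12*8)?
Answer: I*√216035/15 ≈ 30.986*I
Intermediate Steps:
√(L(-45, 7) - 10*12*8) = √(7/(-45) - 10*12*8) = √(7*(-1/45) - 120*8) = √(-7/45 - 960) = √(-43207/45) = I*√216035/15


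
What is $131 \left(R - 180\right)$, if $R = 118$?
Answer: $-8122$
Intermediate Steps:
$131 \left(R - 180\right) = 131 \left(118 - 180\right) = 131 \left(-62\right) = -8122$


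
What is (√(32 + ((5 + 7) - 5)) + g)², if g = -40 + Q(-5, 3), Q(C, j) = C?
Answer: (45 - √39)² ≈ 1501.9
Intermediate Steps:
g = -45 (g = -40 - 5 = -45)
(√(32 + ((5 + 7) - 5)) + g)² = (√(32 + ((5 + 7) - 5)) - 45)² = (√(32 + (12 - 5)) - 45)² = (√(32 + 7) - 45)² = (√39 - 45)² = (-45 + √39)²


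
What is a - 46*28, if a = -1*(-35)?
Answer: -1253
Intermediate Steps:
a = 35
a - 46*28 = 35 - 46*28 = 35 - 1288 = -1253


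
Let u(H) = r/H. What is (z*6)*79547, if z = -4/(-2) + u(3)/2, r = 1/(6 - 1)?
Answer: 4852367/5 ≈ 9.7047e+5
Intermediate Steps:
r = ⅕ (r = 1/5 = ⅕ ≈ 0.20000)
u(H) = 1/(5*H)
z = 61/30 (z = -4/(-2) + ((⅕)/3)/2 = -4*(-½) + ((⅕)*(⅓))*(½) = 2 + (1/15)*(½) = 2 + 1/30 = 61/30 ≈ 2.0333)
(z*6)*79547 = ((61/30)*6)*79547 = (61/5)*79547 = 4852367/5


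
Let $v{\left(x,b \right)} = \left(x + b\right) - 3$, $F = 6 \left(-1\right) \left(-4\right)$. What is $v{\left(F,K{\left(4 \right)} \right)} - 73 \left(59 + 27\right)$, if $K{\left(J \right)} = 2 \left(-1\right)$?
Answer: $-6259$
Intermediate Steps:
$K{\left(J \right)} = -2$
$F = 24$ ($F = \left(-6\right) \left(-4\right) = 24$)
$v{\left(x,b \right)} = -3 + b + x$ ($v{\left(x,b \right)} = \left(b + x\right) - 3 = -3 + b + x$)
$v{\left(F,K{\left(4 \right)} \right)} - 73 \left(59 + 27\right) = \left(-3 - 2 + 24\right) - 73 \left(59 + 27\right) = 19 - 6278 = -6259$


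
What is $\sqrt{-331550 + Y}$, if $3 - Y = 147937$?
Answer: $6 i \sqrt{13319} \approx 692.45 i$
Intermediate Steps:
$Y = -147934$ ($Y = 3 - 147937 = -147934$)
$\sqrt{-331550 + Y} = \sqrt{-331550 - 147934} = \sqrt{-479484} = 6 i \sqrt{13319}$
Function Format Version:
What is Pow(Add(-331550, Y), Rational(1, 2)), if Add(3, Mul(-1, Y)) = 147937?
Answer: Mul(6, I, Pow(13319, Rational(1, 2))) ≈ Mul(692.45, I)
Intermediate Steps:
Y = -147934 (Y = Add(3, Mul(-1, 147937)) = Add(3, -147937) = -147934)
Pow(Add(-331550, Y), Rational(1, 2)) = Pow(Add(-331550, -147934), Rational(1, 2)) = Pow(-479484, Rational(1, 2)) = Mul(6, I, Pow(13319, Rational(1, 2)))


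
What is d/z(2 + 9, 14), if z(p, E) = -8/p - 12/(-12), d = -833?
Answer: -9163/3 ≈ -3054.3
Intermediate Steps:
z(p, E) = 1 - 8/p (z(p, E) = -8/p - 12*(-1/12) = -8/p + 1 = 1 - 8/p)
d/z(2 + 9, 14) = -833*(2 + 9)/(-8 + (2 + 9)) = -833*11/(-8 + 11) = -833/((1/11)*3) = -833/3/11 = -833*11/3 = -9163/3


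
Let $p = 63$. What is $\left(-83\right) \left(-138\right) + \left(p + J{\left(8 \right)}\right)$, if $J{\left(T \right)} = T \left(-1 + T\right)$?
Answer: $11573$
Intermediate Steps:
$\left(-83\right) \left(-138\right) + \left(p + J{\left(8 \right)}\right) = \left(-83\right) \left(-138\right) + \left(63 + 8 \left(-1 + 8\right)\right) = 11454 + \left(63 + 8 \cdot 7\right) = 11454 + \left(63 + 56\right) = 11454 + 119 = 11573$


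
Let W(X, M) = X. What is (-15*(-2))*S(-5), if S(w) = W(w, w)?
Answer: -150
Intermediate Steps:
S(w) = w
(-15*(-2))*S(-5) = -15*(-2)*(-5) = 30*(-5) = -150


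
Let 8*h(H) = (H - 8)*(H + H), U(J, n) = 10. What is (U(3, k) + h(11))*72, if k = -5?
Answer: 1314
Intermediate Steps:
h(H) = H*(-8 + H)/4 (h(H) = ((H - 8)*(H + H))/8 = ((-8 + H)*(2*H))/8 = (2*H*(-8 + H))/8 = H*(-8 + H)/4)
(U(3, k) + h(11))*72 = (10 + (¼)*11*(-8 + 11))*72 = (10 + (¼)*11*3)*72 = (10 + 33/4)*72 = (73/4)*72 = 1314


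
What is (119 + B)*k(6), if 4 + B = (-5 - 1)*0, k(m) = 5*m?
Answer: 3450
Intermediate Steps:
B = -4 (B = -4 + (-5 - 1)*0 = -4 - 6*0 = -4 + 0 = -4)
(119 + B)*k(6) = (119 - 4)*(5*6) = 115*30 = 3450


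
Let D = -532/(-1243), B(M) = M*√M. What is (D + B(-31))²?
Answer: (532 - 38533*I*√31)²/1545049 ≈ -29791.0 - 147.75*I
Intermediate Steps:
B(M) = M^(3/2)
D = 532/1243 (D = -532*(-1/1243) = 532/1243 ≈ 0.42800)
(D + B(-31))² = (532/1243 + (-31)^(3/2))² = (532/1243 - 31*I*√31)²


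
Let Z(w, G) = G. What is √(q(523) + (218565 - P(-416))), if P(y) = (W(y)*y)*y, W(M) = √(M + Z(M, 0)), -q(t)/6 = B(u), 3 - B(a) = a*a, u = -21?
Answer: √(221193 - 692224*I*√26) ≈ 1370.7 - 1287.5*I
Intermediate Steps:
B(a) = 3 - a² (B(a) = 3 - a*a = 3 - a²)
q(t) = 2628 (q(t) = -6*(3 - 1*(-21)²) = -6*(3 - 1*441) = -6*(3 - 441) = -6*(-438) = 2628)
W(M) = √M (W(M) = √(M + 0) = √M)
P(y) = y^(5/2) (P(y) = (√y*y)*y = y^(3/2)*y = y^(5/2))
√(q(523) + (218565 - P(-416))) = √(2628 + (218565 - (-416)^(5/2))) = √(2628 + (218565 - 692224*I*√26)) = √(221193 - 692224*I*√26)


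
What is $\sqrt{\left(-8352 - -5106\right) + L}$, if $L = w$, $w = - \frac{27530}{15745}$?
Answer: $\frac{2 i \sqrt{8051331710}}{3149} \approx 56.989 i$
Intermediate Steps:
$w = - \frac{5506}{3149}$ ($w = \left(-27530\right) \frac{1}{15745} = - \frac{5506}{3149} \approx -1.7485$)
$L = - \frac{5506}{3149} \approx -1.7485$
$\sqrt{\left(-8352 - -5106\right) + L} = \sqrt{\left(-8352 - -5106\right) - \frac{5506}{3149}} = \sqrt{\left(-8352 + 5106\right) - \frac{5506}{3149}} = \sqrt{-3246 - \frac{5506}{3149}} = \sqrt{- \frac{10227160}{3149}} = \frac{2 i \sqrt{8051331710}}{3149}$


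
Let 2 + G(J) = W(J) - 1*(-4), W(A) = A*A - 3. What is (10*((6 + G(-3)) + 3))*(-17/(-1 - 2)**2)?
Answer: -2890/9 ≈ -321.11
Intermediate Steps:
W(A) = -3 + A**2 (W(A) = A**2 - 3 = -3 + A**2)
G(J) = -1 + J**2 (G(J) = -2 + ((-3 + J**2) - 1*(-4)) = -2 + ((-3 + J**2) + 4) = -2 + (1 + J**2) = -1 + J**2)
(10*((6 + G(-3)) + 3))*(-17/(-1 - 2)**2) = (10*((6 + (-1 + (-3)**2)) + 3))*(-17/(-1 - 2)**2) = (10*((6 + (-1 + 9)) + 3))*(-17/((-3)**2)) = (10*((6 + 8) + 3))*(-17/9) = (10*(14 + 3))*(-17*1/9) = (10*17)*(-17/9) = 170*(-17/9) = -2890/9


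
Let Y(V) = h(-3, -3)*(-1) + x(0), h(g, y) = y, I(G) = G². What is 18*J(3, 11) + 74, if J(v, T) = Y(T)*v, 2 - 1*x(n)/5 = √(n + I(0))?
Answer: 776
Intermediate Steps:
x(n) = 10 - 5*√n (x(n) = 10 - 5*√(n + 0²) = 10 - 5*√(n + 0) = 10 - 5*√n)
Y(V) = 13 (Y(V) = -3*(-1) + (10 - 5*√0) = 3 + (10 - 5*0) = 3 + (10 + 0) = 3 + 10 = 13)
J(v, T) = 13*v
18*J(3, 11) + 74 = 18*(13*3) + 74 = 18*39 + 74 = 702 + 74 = 776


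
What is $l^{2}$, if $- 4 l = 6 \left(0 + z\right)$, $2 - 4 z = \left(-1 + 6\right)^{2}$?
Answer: $\frac{4761}{64} \approx 74.391$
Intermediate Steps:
$z = - \frac{23}{4}$ ($z = \frac{1}{2} - \frac{\left(-1 + 6\right)^{2}}{4} = \frac{1}{2} - \frac{5^{2}}{4} = \frac{1}{2} - \frac{25}{4} = - \frac{23}{4} \approx -5.75$)
$l = \frac{69}{8}$ ($l = - \frac{6 \left(0 - \frac{23}{4}\right)}{4} = - \frac{6 \left(- \frac{23}{4}\right)}{4} = \left(- \frac{1}{4}\right) \left(- \frac{69}{2}\right) = \frac{69}{8} \approx 8.625$)
$l^{2} = \left(\frac{69}{8}\right)^{2} = \frac{4761}{64}$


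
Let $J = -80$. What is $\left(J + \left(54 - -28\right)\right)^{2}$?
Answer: $4$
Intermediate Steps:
$\left(J + \left(54 - -28\right)\right)^{2} = \left(-80 + \left(54 - -28\right)\right)^{2} = \left(-80 + \left(54 + 28\right)\right)^{2} = \left(-80 + 82\right)^{2} = 2^{2} = 4$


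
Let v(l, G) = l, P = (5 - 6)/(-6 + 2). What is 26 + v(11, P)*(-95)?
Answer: -1019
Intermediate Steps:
P = ¼ (P = -1/(-4) = -1*(-¼) = ¼ ≈ 0.25000)
26 + v(11, P)*(-95) = 26 + 11*(-95) = 26 - 1045 = -1019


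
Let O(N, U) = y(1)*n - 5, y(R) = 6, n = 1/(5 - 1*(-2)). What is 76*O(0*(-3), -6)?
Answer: -2204/7 ≈ -314.86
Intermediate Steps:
n = ⅐ (n = 1/(5 + 2) = 1/7 = ⅐ ≈ 0.14286)
O(N, U) = -29/7 (O(N, U) = 6*(⅐) - 5 = 6/7 - 5 = -29/7)
76*O(0*(-3), -6) = 76*(-29/7) = -2204/7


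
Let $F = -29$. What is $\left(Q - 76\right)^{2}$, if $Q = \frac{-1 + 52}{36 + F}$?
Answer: $\frac{231361}{49} \approx 4721.7$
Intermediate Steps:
$Q = \frac{51}{7}$ ($Q = \frac{-1 + 52}{36 - 29} = \frac{51}{7} \approx 7.2857$)
$\left(Q - 76\right)^{2} = \left(\frac{51}{7} - 76\right)^{2} = \left(- \frac{481}{7}\right)^{2} = \frac{231361}{49}$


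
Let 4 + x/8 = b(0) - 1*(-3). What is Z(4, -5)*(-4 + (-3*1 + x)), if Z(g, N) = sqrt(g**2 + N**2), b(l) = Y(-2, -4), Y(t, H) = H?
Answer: -47*sqrt(41) ≈ -300.95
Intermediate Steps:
b(l) = -4
x = -40 (x = -32 + 8*(-4 - 1*(-3)) = -32 + 8*(-4 + 3) = -32 + 8*(-1) = -32 - 8 = -40)
Z(g, N) = sqrt(N**2 + g**2)
Z(4, -5)*(-4 + (-3*1 + x)) = sqrt((-5)**2 + 4**2)*(-4 + (-3*1 - 40)) = sqrt(25 + 16)*(-4 + (-3 - 40)) = sqrt(41)*(-4 - 43) = sqrt(41)*(-47) = -47*sqrt(41)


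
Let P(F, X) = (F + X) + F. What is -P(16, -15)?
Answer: -17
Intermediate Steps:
P(F, X) = X + 2*F
-P(16, -15) = -(-15 + 2*16) = -(-15 + 32) = -1*17 = -17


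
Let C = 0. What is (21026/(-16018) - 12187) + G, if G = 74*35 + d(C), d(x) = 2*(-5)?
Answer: -76952976/8009 ≈ -9608.3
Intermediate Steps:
d(x) = -10
G = 2580 (G = 74*35 - 10 = 2590 - 10 = 2580)
(21026/(-16018) - 12187) + G = (21026/(-16018) - 12187) + 2580 = (21026*(-1/16018) - 12187) + 2580 = (-10513/8009 - 12187) + 2580 = -97616196/8009 + 2580 = -76952976/8009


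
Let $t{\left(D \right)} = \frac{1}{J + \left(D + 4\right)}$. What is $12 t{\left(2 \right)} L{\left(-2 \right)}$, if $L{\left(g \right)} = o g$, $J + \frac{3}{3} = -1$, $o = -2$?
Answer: $12$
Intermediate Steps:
$J = -2$ ($J = -1 - 1 = -2$)
$t{\left(D \right)} = \frac{1}{2 + D}$ ($t{\left(D \right)} = \frac{1}{-2 + \left(D + 4\right)} = \frac{1}{-2 + \left(4 + D\right)} = \frac{1}{2 + D}$)
$L{\left(g \right)} = - 2 g$
$12 t{\left(2 \right)} L{\left(-2 \right)} = \frac{12}{2 + 2} \left(\left(-2\right) \left(-2\right)\right) = \frac{12}{4} \cdot 4 = 12 \cdot \frac{1}{4} \cdot 4 = 3 \cdot 4 = 12$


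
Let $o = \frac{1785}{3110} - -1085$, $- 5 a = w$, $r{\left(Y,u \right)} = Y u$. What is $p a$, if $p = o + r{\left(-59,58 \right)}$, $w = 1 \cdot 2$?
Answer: $\frac{1453257}{1555} \approx 934.57$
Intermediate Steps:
$w = 2$
$a = - \frac{2}{5}$ ($a = \left(- \frac{1}{5}\right) 2 = - \frac{2}{5} \approx -0.4$)
$o = \frac{675227}{622}$ ($o = 1785 \cdot \frac{1}{3110} + 1085 = \frac{357}{622} + 1085 = \frac{675227}{622} \approx 1085.6$)
$p = - \frac{1453257}{622}$ ($p = \frac{675227}{622} - 3422 = - \frac{1453257}{622} \approx -2336.4$)
$p a = \left(- \frac{1453257}{622}\right) \left(- \frac{2}{5}\right) = \frac{1453257}{1555}$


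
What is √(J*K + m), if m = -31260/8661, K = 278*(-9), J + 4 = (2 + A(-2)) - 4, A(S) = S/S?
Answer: 5*√4169515106/2887 ≈ 111.83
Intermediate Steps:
A(S) = 1
J = -5 (J = -4 + ((2 + 1) - 4) = -4 + (3 - 4) = -4 - 1 = -5)
K = -2502
m = -10420/2887 (m = -31260*1/8661 = -10420/2887 ≈ -3.6093)
√(J*K + m) = √(-5*(-2502) - 10420/2887) = √(12510 - 10420/2887) = √(36105950/2887) = 5*√4169515106/2887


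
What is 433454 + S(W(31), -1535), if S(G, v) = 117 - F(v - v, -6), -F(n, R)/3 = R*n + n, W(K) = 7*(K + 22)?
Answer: 433571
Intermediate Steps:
W(K) = 154 + 7*K (W(K) = 7*(22 + K) = 154 + 7*K)
F(n, R) = -3*n - 3*R*n (F(n, R) = -3*(R*n + n) = -3*(n + R*n) = -3*n - 3*R*n)
S(G, v) = 117 (S(G, v) = 117 - (-3)*(v - v)*(1 - 6) = 117 - (-3)*0*(-5) = 117 - 1*0 = 117 + 0 = 117)
433454 + S(W(31), -1535) = 433454 + 117 = 433571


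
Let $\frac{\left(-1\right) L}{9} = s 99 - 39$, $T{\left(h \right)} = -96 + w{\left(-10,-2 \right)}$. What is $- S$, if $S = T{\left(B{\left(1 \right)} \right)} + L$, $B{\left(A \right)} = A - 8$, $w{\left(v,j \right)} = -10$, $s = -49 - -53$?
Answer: $3319$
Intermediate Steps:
$s = 4$ ($s = -49 + 53 = 4$)
$B{\left(A \right)} = -8 + A$
$T{\left(h \right)} = -106$ ($T{\left(h \right)} = -96 - 10 = -106$)
$L = -3213$ ($L = - 9 \left(4 \cdot 99 - 39\right) = - 9 \left(396 - 39\right) = \left(-9\right) 357 = -3213$)
$S = -3319$ ($S = -106 - 3213 = -3319$)
$- S = \left(-1\right) \left(-3319\right) = 3319$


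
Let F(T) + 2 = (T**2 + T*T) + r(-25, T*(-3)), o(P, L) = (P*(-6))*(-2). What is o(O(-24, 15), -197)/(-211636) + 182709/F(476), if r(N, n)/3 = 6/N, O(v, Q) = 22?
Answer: 26769562857/66599097932 ≈ 0.40195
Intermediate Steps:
o(P, L) = 12*P (o(P, L) = -6*P*(-2) = 12*P)
r(N, n) = 18/N (r(N, n) = 3*(6/N) = 18/N)
F(T) = -68/25 + 2*T**2 (F(T) = -2 + ((T**2 + T*T) + 18/(-25)) = -2 + ((T**2 + T**2) + 18*(-1/25)) = -2 + (2*T**2 - 18/25) = -2 + (-18/25 + 2*T**2) = -68/25 + 2*T**2)
o(O(-24, 15), -197)/(-211636) + 182709/F(476) = (12*22)/(-211636) + 182709/(-68/25 + 2*476**2) = 264*(-1/211636) + 182709/(-68/25 + 2*226576) = -66/52909 + 182709/(-68/25 + 453152) = -66/52909 + 182709/(11328732/25) = -66/52909 + 182709*(25/11328732) = -66/52909 + 507525/1258748 = 26769562857/66599097932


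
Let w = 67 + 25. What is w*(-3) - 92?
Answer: -368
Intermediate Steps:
w = 92
w*(-3) - 92 = 92*(-3) - 92 = -276 - 92 = -368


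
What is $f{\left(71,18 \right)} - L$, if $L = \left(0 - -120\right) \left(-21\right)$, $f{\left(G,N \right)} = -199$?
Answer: $2321$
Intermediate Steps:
$L = -2520$ ($L = \left(0 + 120\right) \left(-21\right) = 120 \left(-21\right) = -2520$)
$f{\left(71,18 \right)} - L = -199 - -2520 = -199 + 2520 = 2321$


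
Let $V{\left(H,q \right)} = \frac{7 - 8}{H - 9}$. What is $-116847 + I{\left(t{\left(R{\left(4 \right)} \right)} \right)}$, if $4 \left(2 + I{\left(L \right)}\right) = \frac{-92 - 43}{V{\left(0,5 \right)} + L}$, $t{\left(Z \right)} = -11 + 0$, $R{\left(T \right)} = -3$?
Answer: $- \frac{45803593}{392} \approx -1.1685 \cdot 10^{5}$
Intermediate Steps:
$V{\left(H,q \right)} = - \frac{1}{-9 + H}$
$t{\left(Z \right)} = -11$
$I{\left(L \right)} = -2 - \frac{135}{4 \left(\frac{1}{9} + L\right)}$ ($I{\left(L \right)} = -2 + \frac{\left(-92 - 43\right) \frac{1}{- \frac{1}{-9 + 0} + L}}{4} = -2 + \frac{\left(-135\right) \frac{1}{- \frac{1}{-9} + L}}{4} = -2 + \frac{\left(-135\right) \frac{1}{\left(-1\right) \left(- \frac{1}{9}\right) + L}}{4} = -2 + \frac{\left(-135\right) \frac{1}{\frac{1}{9} + L}}{4} = -2 - \frac{135}{4 \left(\frac{1}{9} + L\right)}$)
$-116847 + I{\left(t{\left(R{\left(4 \right)} \right)} \right)} = -116847 + \frac{-1223 - -792}{4 \left(1 + 9 \left(-11\right)\right)} = -116847 + \frac{-1223 + 792}{4 \left(1 - 99\right)} = -116847 + \frac{1}{4} \frac{1}{-98} \left(-431\right) = -116847 + \frac{1}{4} \left(- \frac{1}{98}\right) \left(-431\right) = -116847 + \frac{431}{392} = - \frac{45803593}{392}$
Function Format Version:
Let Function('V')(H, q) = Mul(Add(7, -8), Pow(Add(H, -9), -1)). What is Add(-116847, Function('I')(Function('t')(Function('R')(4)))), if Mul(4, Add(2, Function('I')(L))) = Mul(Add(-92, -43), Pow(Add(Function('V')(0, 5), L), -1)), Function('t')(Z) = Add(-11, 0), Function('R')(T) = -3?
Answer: Rational(-45803593, 392) ≈ -1.1685e+5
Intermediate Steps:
Function('V')(H, q) = Mul(-1, Pow(Add(-9, H), -1))
Function('t')(Z) = -11
Function('I')(L) = Add(-2, Mul(Rational(-135, 4), Pow(Add(Rational(1, 9), L), -1))) (Function('I')(L) = Add(-2, Mul(Rational(1, 4), Mul(Add(-92, -43), Pow(Add(Mul(-1, Pow(Add(-9, 0), -1)), L), -1)))) = Add(-2, Mul(Rational(1, 4), Mul(-135, Pow(Add(Mul(-1, Pow(-9, -1)), L), -1)))) = Add(-2, Mul(Rational(1, 4), Mul(-135, Pow(Add(Mul(-1, Rational(-1, 9)), L), -1)))) = Add(-2, Mul(Rational(1, 4), Mul(-135, Pow(Add(Rational(1, 9), L), -1)))) = Add(-2, Mul(Rational(-135, 4), Pow(Add(Rational(1, 9), L), -1))))
Add(-116847, Function('I')(Function('t')(Function('R')(4)))) = Add(-116847, Mul(Rational(1, 4), Pow(Add(1, Mul(9, -11)), -1), Add(-1223, Mul(-72, -11)))) = Add(-116847, Mul(Rational(1, 4), Pow(Add(1, -99), -1), Add(-1223, 792))) = Add(-116847, Mul(Rational(1, 4), Pow(-98, -1), -431)) = Add(-116847, Mul(Rational(1, 4), Rational(-1, 98), -431)) = Add(-116847, Rational(431, 392)) = Rational(-45803593, 392)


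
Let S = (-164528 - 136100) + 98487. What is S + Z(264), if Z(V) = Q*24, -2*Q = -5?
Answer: -202081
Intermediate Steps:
Q = 5/2 (Q = -½*(-5) = 5/2 ≈ 2.5000)
Z(V) = 60 (Z(V) = (5/2)*24 = 60)
S = -202141 (S = -300628 + 98487 = -202141)
S + Z(264) = -202141 + 60 = -202081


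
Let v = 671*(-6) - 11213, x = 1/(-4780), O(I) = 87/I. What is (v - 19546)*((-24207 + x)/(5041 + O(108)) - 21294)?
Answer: 32139096449585643/43379695 ≈ 7.4088e+8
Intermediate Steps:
x = -1/4780 ≈ -0.00020921
v = -15239 (v = -4026 - 11213 = -15239)
(v - 19546)*((-24207 + x)/(5041 + O(108)) - 21294) = (-15239 - 19546)*((-24207 - 1/4780)/(5041 + 87/108) - 21294) = -34785*(-115709461/(4780*(5041 + 87*(1/108))) - 21294) = -34785*(-115709461/(4780*(5041 + 29/36)) - 21294) = -34785*(-115709461/(4780*181505/36) - 21294) = -34785*(-115709461/4780*36/181505 - 21294) = -34785*(-1041385149/216898475 - 21294) = -34785*(-4619677511799/216898475) = 32139096449585643/43379695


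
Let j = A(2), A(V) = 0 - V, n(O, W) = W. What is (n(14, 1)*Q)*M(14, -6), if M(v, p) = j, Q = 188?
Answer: -376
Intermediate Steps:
A(V) = -V
j = -2 (j = -1*2 = -2)
M(v, p) = -2
(n(14, 1)*Q)*M(14, -6) = (1*188)*(-2) = 188*(-2) = -376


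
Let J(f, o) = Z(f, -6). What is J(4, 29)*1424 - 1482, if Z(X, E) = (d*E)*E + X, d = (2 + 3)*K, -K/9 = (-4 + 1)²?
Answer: -20757706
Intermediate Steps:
K = -81 (K = -9*(-4 + 1)² = -9*(-3)² = -9*9 = -81)
d = -405 (d = (2 + 3)*(-81) = 5*(-81) = -405)
Z(X, E) = X - 405*E² (Z(X, E) = (-405*E)*E + X = -405*E² + X = X - 405*E²)
J(f, o) = -14580 + f (J(f, o) = f - 405*(-6)² = f - 405*36 = f - 14580 = -14580 + f)
J(4, 29)*1424 - 1482 = (-14580 + 4)*1424 - 1482 = -14576*1424 - 1482 = -20756224 - 1482 = -20757706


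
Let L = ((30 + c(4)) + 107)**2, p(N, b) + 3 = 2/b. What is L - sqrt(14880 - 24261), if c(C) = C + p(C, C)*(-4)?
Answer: 22801 - I*sqrt(9381) ≈ 22801.0 - 96.856*I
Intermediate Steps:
p(N, b) = -3 + 2/b
c(C) = 12 + C - 8/C (c(C) = C + (-3 + 2/C)*(-4) = C + (12 - 8/C) = 12 + C - 8/C)
L = 22801 (L = ((30 + (12 + 4 - 8/4)) + 107)**2 = ((30 + (12 + 4 - 8*1/4)) + 107)**2 = ((30 + (12 + 4 - 2)) + 107)**2 = ((30 + 14) + 107)**2 = (44 + 107)**2 = 151**2 = 22801)
L - sqrt(14880 - 24261) = 22801 - sqrt(14880 - 24261) = 22801 - sqrt(-9381) = 22801 - I*sqrt(9381)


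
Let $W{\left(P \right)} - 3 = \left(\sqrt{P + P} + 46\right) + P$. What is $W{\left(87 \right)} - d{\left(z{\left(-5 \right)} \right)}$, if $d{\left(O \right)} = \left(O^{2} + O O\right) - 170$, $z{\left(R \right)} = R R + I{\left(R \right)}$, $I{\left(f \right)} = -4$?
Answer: $-576 + \sqrt{174} \approx -562.81$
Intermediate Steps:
$z{\left(R \right)} = -4 + R^{2}$ ($z{\left(R \right)} = R R - 4 = R^{2} - 4 = -4 + R^{2}$)
$W{\left(P \right)} = 49 + P + \sqrt{2} \sqrt{P}$ ($W{\left(P \right)} = 3 + \left(\left(\sqrt{P + P} + 46\right) + P\right) = 3 + \left(\left(\sqrt{2 P} + 46\right) + P\right) = 3 + \left(\left(\sqrt{2} \sqrt{P} + 46\right) + P\right) = 3 + \left(\left(46 + \sqrt{2} \sqrt{P}\right) + P\right) = 3 + \left(46 + P + \sqrt{2} \sqrt{P}\right) = 49 + P + \sqrt{2} \sqrt{P}$)
$d{\left(O \right)} = -170 + 2 O^{2}$ ($d{\left(O \right)} = \left(O^{2} + O^{2}\right) - 170 = 2 O^{2} - 170 = -170 + 2 O^{2}$)
$W{\left(87 \right)} - d{\left(z{\left(-5 \right)} \right)} = \left(49 + 87 + \sqrt{2} \sqrt{87}\right) - \left(-170 + 2 \left(-4 + \left(-5\right)^{2}\right)^{2}\right) = \left(49 + 87 + \sqrt{174}\right) - \left(-170 + 2 \left(-4 + 25\right)^{2}\right) = \left(136 + \sqrt{174}\right) - \left(-170 + 2 \cdot 21^{2}\right) = \left(136 + \sqrt{174}\right) - \left(-170 + 2 \cdot 441\right) = \left(136 + \sqrt{174}\right) - \left(-170 + 882\right) = \left(136 + \sqrt{174}\right) - 712 = -576 + \sqrt{174}$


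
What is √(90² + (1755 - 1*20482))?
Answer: I*√10627 ≈ 103.09*I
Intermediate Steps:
√(90² + (1755 - 1*20482)) = √(8100 + (1755 - 20482)) = √(8100 - 18727) = √(-10627) = I*√10627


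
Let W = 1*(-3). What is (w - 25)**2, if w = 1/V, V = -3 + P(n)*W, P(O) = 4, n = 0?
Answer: 141376/225 ≈ 628.34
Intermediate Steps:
W = -3
V = -15 (V = -3 + 4*(-3) = -3 - 12 = -15)
w = -1/15 (w = 1/(-15) = -1/15 ≈ -0.066667)
(w - 25)**2 = (-1/15 - 25)**2 = (-376/15)**2 = 141376/225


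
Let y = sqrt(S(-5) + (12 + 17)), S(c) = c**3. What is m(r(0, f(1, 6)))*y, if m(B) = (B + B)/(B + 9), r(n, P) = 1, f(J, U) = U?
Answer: 4*I*sqrt(6)/5 ≈ 1.9596*I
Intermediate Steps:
m(B) = 2*B/(9 + B) (m(B) = (2*B)/(9 + B) = 2*B/(9 + B))
y = 4*I*sqrt(6) (y = sqrt((-5)**3 + (12 + 17)) = sqrt(-125 + 29) = sqrt(-96) = 4*I*sqrt(6) ≈ 9.798*I)
m(r(0, f(1, 6)))*y = (2*1/(9 + 1))*(4*I*sqrt(6)) = (2*1/10)*(4*I*sqrt(6)) = (2*1*(1/10))*(4*I*sqrt(6)) = (4*I*sqrt(6))/5 = 4*I*sqrt(6)/5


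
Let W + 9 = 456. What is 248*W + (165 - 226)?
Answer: 110795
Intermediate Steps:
W = 447 (W = -9 + 456 = 447)
248*W + (165 - 226) = 248*447 + (165 - 226) = 110856 - 61 = 110795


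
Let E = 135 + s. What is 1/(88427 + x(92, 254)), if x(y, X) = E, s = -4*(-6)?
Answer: 1/88586 ≈ 1.1288e-5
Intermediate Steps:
s = 24
E = 159 (E = 135 + 24 = 159)
x(y, X) = 159
1/(88427 + x(92, 254)) = 1/(88427 + 159) = 1/88586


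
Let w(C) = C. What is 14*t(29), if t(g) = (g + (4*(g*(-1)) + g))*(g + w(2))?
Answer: -25172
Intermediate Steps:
t(g) = -2*g*(2 + g) (t(g) = (g + (4*(g*(-1)) + g))*(g + 2) = (g + (4*(-g) + g))*(2 + g) = (g + (-4*g + g))*(2 + g) = (g - 3*g)*(2 + g) = (-2*g)*(2 + g) = -2*g*(2 + g))
14*t(29) = 14*(-2*29*(2 + 29)) = 14*(-2*29*31) = 14*(-1798) = -25172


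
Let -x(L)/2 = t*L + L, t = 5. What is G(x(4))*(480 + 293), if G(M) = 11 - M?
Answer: 45607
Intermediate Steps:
x(L) = -12*L (x(L) = -2*(5*L + L) = -12*L)
G(x(4))*(480 + 293) = (11 - (-12)*4)*(480 + 293) = (11 - 1*(-48))*773 = (11 + 48)*773 = 59*773 = 45607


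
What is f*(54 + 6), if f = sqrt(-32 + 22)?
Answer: 60*I*sqrt(10) ≈ 189.74*I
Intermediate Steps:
f = I*sqrt(10) (f = sqrt(-10) = I*sqrt(10) ≈ 3.1623*I)
f*(54 + 6) = (I*sqrt(10))*(54 + 6) = (I*sqrt(10))*60 = 60*I*sqrt(10)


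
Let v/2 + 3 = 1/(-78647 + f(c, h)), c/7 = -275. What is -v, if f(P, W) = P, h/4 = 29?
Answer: 241717/40286 ≈ 6.0000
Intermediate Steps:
h = 116 (h = 4*29 = 116)
c = -1925 (c = 7*(-275) = -1925)
v = -241717/40286 (v = -6 + 2/(-78647 - 1925) = -6 + 2/(-80572) = -6 + 2*(-1/80572) = -6 - 1/40286 = -241717/40286 ≈ -6.0000)
-v = -1*(-241717/40286) = 241717/40286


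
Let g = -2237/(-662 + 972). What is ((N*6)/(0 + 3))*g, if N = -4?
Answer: 8948/155 ≈ 57.729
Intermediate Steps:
g = -2237/310 ≈ -7.2161
((N*6)/(0 + 3))*g = ((-4*6)/(0 + 3))*(-2237/310) = -24/3*(-2237/310) = -24*⅓*(-2237/310) = -8*(-2237/310) = 8948/155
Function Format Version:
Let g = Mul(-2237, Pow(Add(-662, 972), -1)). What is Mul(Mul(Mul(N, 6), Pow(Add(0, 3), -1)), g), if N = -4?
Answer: Rational(8948, 155) ≈ 57.729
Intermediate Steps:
g = Rational(-2237, 310) (g = Mul(-2237, Pow(310, -1)) = Mul(-2237, Rational(1, 310)) = Rational(-2237, 310) ≈ -7.2161)
Mul(Mul(Mul(N, 6), Pow(Add(0, 3), -1)), g) = Mul(Mul(Mul(-4, 6), Pow(Add(0, 3), -1)), Rational(-2237, 310)) = Mul(Mul(-24, Pow(3, -1)), Rational(-2237, 310)) = Mul(Mul(-24, Rational(1, 3)), Rational(-2237, 310)) = Mul(-8, Rational(-2237, 310)) = Rational(8948, 155)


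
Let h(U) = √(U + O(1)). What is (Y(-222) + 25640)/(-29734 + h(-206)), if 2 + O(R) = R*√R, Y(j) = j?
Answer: -755778812/884110963 - 76254*I*√23/884110963 ≈ -0.85485 - 0.00041364*I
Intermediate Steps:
O(R) = -2 + R^(3/2) (O(R) = -2 + R*√R = -2 + R^(3/2))
h(U) = √(-1 + U) (h(U) = √(U + (-2 + 1^(3/2))) = √(U + (-2 + 1)) = √(U - 1) = √(-1 + U))
(Y(-222) + 25640)/(-29734 + h(-206)) = (-222 + 25640)/(-29734 + √(-1 - 206)) = 25418/(-29734 + √(-207)) = 25418/(-29734 + 3*I*√23)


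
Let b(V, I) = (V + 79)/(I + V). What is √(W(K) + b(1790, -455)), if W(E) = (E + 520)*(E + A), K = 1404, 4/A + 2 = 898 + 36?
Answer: √3666279571015/1165 ≈ 1643.6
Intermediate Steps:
A = 1/233 (A = 4/(-2 + (898 + 36)) = 4/(-2 + 934) = 4/932 = 4*(1/932) = 1/233 ≈ 0.0042918)
b(V, I) = (79 + V)/(I + V)
W(E) = (520 + E)*(1/233 + E) (W(E) = (E + 520)*(E + 1/233) = (520 + E)*(1/233 + E))
√(W(K) + b(1790, -455)) = √((520/233 + 1404² + (121161/233)*1404) + (79 + 1790)/(-455 + 1790)) = √((520/233 + 1971216 + 170110044/233) + 1869/1335) = √(629403892/233 + (1/1335)*1869) = √(629403892/233 + 7/5) = √(3147021091/1165) = √3666279571015/1165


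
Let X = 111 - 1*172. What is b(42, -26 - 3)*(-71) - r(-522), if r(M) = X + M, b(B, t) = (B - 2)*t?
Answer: 82943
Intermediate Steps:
X = -61 (X = 111 - 172 = -61)
b(B, t) = t*(-2 + B) (b(B, t) = (-2 + B)*t = t*(-2 + B))
r(M) = -61 + M
b(42, -26 - 3)*(-71) - r(-522) = ((-26 - 3)*(-2 + 42))*(-71) - (-61 - 522) = -29*40*(-71) - 1*(-583) = -1160*(-71) + 583 = 82360 + 583 = 82943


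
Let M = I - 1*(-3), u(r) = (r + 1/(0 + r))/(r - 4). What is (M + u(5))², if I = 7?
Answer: 5776/25 ≈ 231.04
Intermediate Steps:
u(r) = (r + 1/r)/(-4 + r)
M = 10 (M = 7 - 1*(-3) = 7 + 3 = 10)
(M + u(5))² = (10 + (1 + 5²)/(5*(-4 + 5)))² = (10 + (⅕)*(1 + 25)/1)² = (10 + (⅕)*1*26)² = (10 + 26/5)² = (76/5)² = 5776/25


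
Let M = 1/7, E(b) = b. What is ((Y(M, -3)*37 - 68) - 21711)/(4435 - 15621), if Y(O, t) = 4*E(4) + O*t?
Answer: 74210/39151 ≈ 1.8955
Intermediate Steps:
M = 1/7 ≈ 0.14286
Y(O, t) = 16 + O*t (Y(O, t) = 4*4 + O*t = 16 + O*t)
((Y(M, -3)*37 - 68) - 21711)/(4435 - 15621) = (((16 + (1/7)*(-3))*37 - 68) - 21711)/(4435 - 15621) = (((16 - 3/7)*37 - 68) - 21711)/(-11186) = (((109/7)*37 - 68) - 21711)*(-1/11186) = ((4033/7 - 68) - 21711)*(-1/11186) = (3557/7 - 21711)*(-1/11186) = -148420/7*(-1/11186) = 74210/39151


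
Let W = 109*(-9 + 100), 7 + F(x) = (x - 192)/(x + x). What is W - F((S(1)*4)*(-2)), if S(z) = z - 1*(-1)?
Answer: 19839/2 ≈ 9919.5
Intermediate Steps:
S(z) = 1 + z (S(z) = z + 1 = 1 + z)
F(x) = -7 + (-192 + x)/(2*x) (F(x) = -7 + (x - 192)/(x + x) = -7 + (-192 + x)/((2*x)) = -7 + (-192 + x)*(1/(2*x)) = -7 + (-192 + x)/(2*x))
W = 9919 (W = 109*91 = 9919)
W - F((S(1)*4)*(-2)) = 9919 - (-13/2 - 96*(-1/(8*(1 + 1)))) = 9919 - (-13/2 - 96/((2*4)*(-2))) = 9919 - (-13/2 - 96/(8*(-2))) = 9919 - (-13/2 - 96/(-16)) = 9919 - (-13/2 - 96*(-1/16)) = 9919 - (-13/2 + 6) = 9919 - 1*(-½) = 9919 + ½ = 19839/2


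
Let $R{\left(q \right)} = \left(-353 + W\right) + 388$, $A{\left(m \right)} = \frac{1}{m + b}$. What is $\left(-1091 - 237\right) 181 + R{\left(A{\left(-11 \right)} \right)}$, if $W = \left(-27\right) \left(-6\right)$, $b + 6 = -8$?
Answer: $-240171$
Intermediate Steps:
$b = -14$ ($b = -6 - 8 = -14$)
$W = 162$
$A{\left(m \right)} = \frac{1}{-14 + m}$ ($A{\left(m \right)} = \frac{1}{m - 14} = \frac{1}{-14 + m}$)
$R{\left(q \right)} = 197$ ($R{\left(q \right)} = \left(-353 + 162\right) + 388 = -191 + 388 = 197$)
$\left(-1091 - 237\right) 181 + R{\left(A{\left(-11 \right)} \right)} = \left(-1091 - 237\right) 181 + 197 = \left(-1328\right) 181 + 197 = -240368 + 197 = -240171$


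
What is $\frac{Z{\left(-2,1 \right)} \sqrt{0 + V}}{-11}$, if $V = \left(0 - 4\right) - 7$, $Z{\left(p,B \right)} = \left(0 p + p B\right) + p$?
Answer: $\frac{4 i \sqrt{11}}{11} \approx 1.206 i$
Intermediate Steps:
$Z{\left(p,B \right)} = p + B p$ ($Z{\left(p,B \right)} = \left(0 + B p\right) + p = B p + p = p + B p$)
$V = -11$ ($V = -4 - 7 = -11$)
$\frac{Z{\left(-2,1 \right)} \sqrt{0 + V}}{-11} = \frac{- 2 \left(1 + 1\right) \sqrt{0 - 11}}{-11} = \left(-2\right) 2 \sqrt{-11} \left(- \frac{1}{11}\right) = - 4 i \sqrt{11} \left(- \frac{1}{11}\right) = \frac{4 i \sqrt{11}}{11}$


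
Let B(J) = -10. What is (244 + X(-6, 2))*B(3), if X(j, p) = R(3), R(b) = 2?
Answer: -2460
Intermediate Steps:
X(j, p) = 2
(244 + X(-6, 2))*B(3) = (244 + 2)*(-10) = 246*(-10) = -2460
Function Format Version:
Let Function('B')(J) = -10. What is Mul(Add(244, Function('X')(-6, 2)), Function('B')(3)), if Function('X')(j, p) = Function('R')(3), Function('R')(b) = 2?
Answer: -2460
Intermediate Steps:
Function('X')(j, p) = 2
Mul(Add(244, Function('X')(-6, 2)), Function('B')(3)) = Mul(Add(244, 2), -10) = Mul(246, -10) = -2460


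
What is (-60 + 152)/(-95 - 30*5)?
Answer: -92/245 ≈ -0.37551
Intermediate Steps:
(-60 + 152)/(-95 - 30*5) = 92/(-95 - 150) = 92/(-245) = 92*(-1/245) = -92/245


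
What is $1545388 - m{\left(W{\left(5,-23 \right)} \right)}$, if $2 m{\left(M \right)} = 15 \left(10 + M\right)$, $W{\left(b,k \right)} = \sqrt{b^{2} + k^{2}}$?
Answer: $1545313 - \frac{15 \sqrt{554}}{2} \approx 1.5451 \cdot 10^{6}$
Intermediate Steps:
$m{\left(M \right)} = 75 + \frac{15 M}{2}$ ($m{\left(M \right)} = \frac{15 \left(10 + M\right)}{2} = \frac{150 + 15 M}{2} = 75 + \frac{15 M}{2}$)
$1545388 - m{\left(W{\left(5,-23 \right)} \right)} = 1545388 - \left(75 + \frac{15 \sqrt{5^{2} + \left(-23\right)^{2}}}{2}\right) = 1545388 - \left(75 + \frac{15 \sqrt{25 + 529}}{2}\right) = 1545388 - \left(75 + \frac{15 \sqrt{554}}{2}\right) = 1545313 - \frac{15 \sqrt{554}}{2}$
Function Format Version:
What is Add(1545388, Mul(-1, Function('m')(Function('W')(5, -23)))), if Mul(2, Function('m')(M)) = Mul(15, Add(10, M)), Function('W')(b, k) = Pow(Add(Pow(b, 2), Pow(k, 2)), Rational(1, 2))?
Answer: Add(1545313, Mul(Rational(-15, 2), Pow(554, Rational(1, 2)))) ≈ 1.5451e+6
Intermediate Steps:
Function('m')(M) = Add(75, Mul(Rational(15, 2), M)) (Function('m')(M) = Mul(Rational(1, 2), Mul(15, Add(10, M))) = Mul(Rational(1, 2), Add(150, Mul(15, M))) = Add(75, Mul(Rational(15, 2), M)))
Add(1545388, Mul(-1, Function('m')(Function('W')(5, -23)))) = Add(1545388, Mul(-1, Add(75, Mul(Rational(15, 2), Pow(Add(Pow(5, 2), Pow(-23, 2)), Rational(1, 2)))))) = Add(1545388, Mul(-1, Add(75, Mul(Rational(15, 2), Pow(Add(25, 529), Rational(1, 2)))))) = Add(1545388, Mul(-1, Add(75, Mul(Rational(15, 2), Pow(554, Rational(1, 2)))))) = Add(1545388, Add(-75, Mul(Rational(-15, 2), Pow(554, Rational(1, 2))))) = Add(1545313, Mul(Rational(-15, 2), Pow(554, Rational(1, 2))))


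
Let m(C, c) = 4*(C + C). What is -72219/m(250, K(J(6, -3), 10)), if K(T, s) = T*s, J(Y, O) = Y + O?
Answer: -72219/2000 ≈ -36.109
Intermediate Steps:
J(Y, O) = O + Y
m(C, c) = 8*C (m(C, c) = 4*(2*C) = 8*C)
-72219/m(250, K(J(6, -3), 10)) = -72219/(8*250) = -72219/2000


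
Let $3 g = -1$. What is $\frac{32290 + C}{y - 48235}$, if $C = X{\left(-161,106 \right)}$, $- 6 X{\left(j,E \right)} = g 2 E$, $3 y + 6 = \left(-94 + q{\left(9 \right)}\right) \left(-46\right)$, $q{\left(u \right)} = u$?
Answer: $- \frac{290716}{422403} \approx -0.68824$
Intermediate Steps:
$g = - \frac{1}{3}$ ($g = \frac{1}{3} \left(-1\right) = - \frac{1}{3} \approx -0.33333$)
$y = \frac{3904}{3}$ ($y = -2 + \frac{\left(-94 + 9\right) \left(-46\right)}{3} = -2 + \frac{\left(-85\right) \left(-46\right)}{3} = -2 + \frac{1}{3} \cdot 3910 = -2 + \frac{3910}{3} = \frac{3904}{3} \approx 1301.3$)
$X{\left(j,E \right)} = \frac{E}{9}$ ($X{\left(j,E \right)} = - \frac{\left(- \frac{1}{3}\right) 2 E}{6} = - \frac{\left(- \frac{2}{3}\right) E}{6} = \frac{E}{9}$)
$C = \frac{106}{9}$ ($C = \frac{1}{9} \cdot 106 = \frac{106}{9} \approx 11.778$)
$\frac{32290 + C}{y - 48235} = \frac{32290 + \frac{106}{9}}{\frac{3904}{3} - 48235} = \frac{290716}{9 \left(- \frac{140801}{3}\right)} = \frac{290716}{9} \left(- \frac{3}{140801}\right) = - \frac{290716}{422403}$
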